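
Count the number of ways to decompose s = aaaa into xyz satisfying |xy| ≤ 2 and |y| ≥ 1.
3

For s = 'aaaa' with pumping length p = 2:

Constraints: |xy| ≤ 2, |y| > 0

Valid decompositions (|xy| ≤ p, |y| ≥ 1):
  • x='', y='a', z='aaa'
  • x='a', y='a', z='aa'
  • x='', y='aa', z='aa'

Total count: 3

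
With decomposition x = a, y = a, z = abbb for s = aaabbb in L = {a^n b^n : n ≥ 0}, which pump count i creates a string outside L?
i = 2

xy²z = a · aa · abbb = aaaabbb; aaaabbb has 4 a's and 3 b's; 4 ≠ 3, so it is not in L.
(Other choices also work, e.g. i = 0, 3; only i = 1 is guaranteed to stay in L since xy¹z = s.)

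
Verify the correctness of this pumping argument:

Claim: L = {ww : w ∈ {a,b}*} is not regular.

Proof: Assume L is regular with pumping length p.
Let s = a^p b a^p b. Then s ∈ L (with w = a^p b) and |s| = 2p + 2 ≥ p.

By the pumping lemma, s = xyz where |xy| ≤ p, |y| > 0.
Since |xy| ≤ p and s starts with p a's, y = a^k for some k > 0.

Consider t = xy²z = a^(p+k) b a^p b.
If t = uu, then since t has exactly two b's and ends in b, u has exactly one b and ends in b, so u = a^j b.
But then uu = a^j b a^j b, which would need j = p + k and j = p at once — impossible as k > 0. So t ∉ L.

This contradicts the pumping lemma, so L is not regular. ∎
The proof is correct.

This proof is valid because:
1. s = a^p b a^p b is in L and is chosen in terms of p, so |s| ≥ p holds for every p
2. The decomposition analysis is correct: |xy| ≤ p forces y to lie inside the leading a's
3. The contradiction is valid: the argument shows a^(p+k) b a^p b cannot be split into two equal halves
4. The conclusion follows logically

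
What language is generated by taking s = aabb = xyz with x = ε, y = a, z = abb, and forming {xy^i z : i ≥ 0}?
{xy^i z : i ≥ 0} = {a^(i+1) b^2 : i ≥ 0} = {abb, aabb, aaabb, ...}

With x = ε, y = a, z = abb: Starting with aabb and pumping the first 'a' (z = abb keeps the second 'a'), we get strings with i+1 a's followed by 2 b's for i = 0, 1, 2, ...; note bb is not produced because z always contributes one a.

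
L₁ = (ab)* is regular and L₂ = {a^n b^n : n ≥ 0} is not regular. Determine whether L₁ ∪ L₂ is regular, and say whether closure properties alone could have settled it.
No — L₁ ∪ L₂ is not regular.

Let U = (ab)* ∪ {a^n b^n}. If U were regular, then U ∩ aa*bb* would be regular (closure under intersection with a regular language). But (ab)* ∩ aa*bb* = {ab} and {a^n b^n} ∩ aa*bb* = {a^n b^n : n ≥ 1}, so U ∩ aa*bb* = {a^n b^n : n ≥ 1}, which is not regular. Hence U is not regular.

Note that the bare facts "L₁ regular, L₂ non-regular" do not settle the question by themselves: the closure of regular languages under ∪, ∩, complement and difference applies only when BOTH operands are regular. With a non-regular operand the result can come out regular or non-regular depending on the specific languages, so one has to work out L₁ ∪ L₂ for this particular pair, as above.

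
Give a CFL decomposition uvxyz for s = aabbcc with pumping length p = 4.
u='a', v='a', x='bb', y='c', z='c'

For s = aabbcc with pumping length p = 4:

One valid decomposition:
- u = 'a'
- v = 'a'
- x = 'bb'
- y = 'c'
- z = 'c'

Verification:
- uvxyz = 'a' + 'a' + 'bb' + 'c' + 'c' = aabbcc ✓
- |vxy| = |'abbc'| = 4 ≤ 4 ✓
- |vy| = |'ac'| = 2 > 0 ✓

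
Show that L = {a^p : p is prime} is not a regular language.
Assume for contradiction that L is regular, and let p ≥ 1 be the pumping length given by the pumping lemma.
Choose a prime q with q ≥ p (one exists because there are infinitely many primes) and let s = a^q. Then s ∈ L and |s| = q ≥ p.
By the pumping lemma, s = xyz for some x, y, z with |xy| ≤ p, |y| ≥ 1, and xy^i z ∈ L for every i ≥ 0.
Here y = a^k for some k with 1 ≤ k ≤ p, and xy^i z = a^(q + (i − 1)k) for every i ≥ 0.

Take i = q + 1: |xy^(q+1) z| = q + qk = q(k + 1).
Both factors satisfy q ≥ 2 and k + 1 ≥ 2, so q(k + 1) is composite, and xy^(q+1) z ∉ L.

This contradicts the pumping lemma, which requires xy^i z ∈ L for all i ≥ 0.
Hence L = {a^p : p is prime} is not regular. ∎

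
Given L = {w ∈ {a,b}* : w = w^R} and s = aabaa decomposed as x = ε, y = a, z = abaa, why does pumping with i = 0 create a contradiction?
xy⁰z = abaa ∉ L

Pumping with i = 0 replaces y = a by y⁰ = ε:
- Original: s = xyz = aabaa; aabaa reversed is aabaa, the same string, so it is a palindrome and is in L
- Pumped: xy⁰z = ε · ε · abaa = abaa
- abaa reversed is aaba ≠ abaa, so it is not a palindrome and is not in L

The pumping lemma would require xy⁰z ∈ L, so this decomposition yields a contradiction.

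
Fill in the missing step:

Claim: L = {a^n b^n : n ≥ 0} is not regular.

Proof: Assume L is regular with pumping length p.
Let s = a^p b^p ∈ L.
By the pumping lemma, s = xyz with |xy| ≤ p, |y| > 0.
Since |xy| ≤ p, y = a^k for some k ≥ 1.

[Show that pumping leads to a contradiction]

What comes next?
Consider xy²z = a^(p+k) b^p.

Since k ≥ 1, we have p + k > p.
So xy²z has more a's than b's: (p+k) a's vs p b's.
This means xy²z ∉ L because a^n b^n requires equal counts.

This contradicts the pumping lemma which states xy²z ∈ L.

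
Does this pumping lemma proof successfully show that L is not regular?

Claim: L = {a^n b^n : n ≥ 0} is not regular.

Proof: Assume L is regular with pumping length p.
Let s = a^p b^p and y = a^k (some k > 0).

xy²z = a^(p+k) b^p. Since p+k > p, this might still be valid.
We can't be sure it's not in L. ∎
The proof is INCORRECT.

Error: The conclusion is wrong.
xy²z = a^(p+k) b^p is definitely NOT in L because the number of a's (p+k) ≠ number of b's (p).
The proof incorrectly doubts what is actually a valid contradiction.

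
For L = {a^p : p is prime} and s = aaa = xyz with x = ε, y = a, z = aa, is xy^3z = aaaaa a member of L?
Yes

xy³z = ε · aaa · aa = aaaaa.
aaaaa has length 5, which is prime, so it is in L.
(A single pumped string landing in L is not a contradiction by itself; a non-regularity proof needs some i for which xy^i z ∉ L, for every admissible decomposition.)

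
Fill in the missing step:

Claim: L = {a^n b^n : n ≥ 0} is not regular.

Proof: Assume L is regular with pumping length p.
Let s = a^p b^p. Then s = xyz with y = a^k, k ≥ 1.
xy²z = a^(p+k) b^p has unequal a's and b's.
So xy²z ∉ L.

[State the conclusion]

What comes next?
This contradicts the pumping lemma for regular languages,
which guarantees xy^i z ∈ L for all i ≥ 0.

Since our assumption that L is regular leads to a contradiction,
we conclude that L = {a^n b^n : n ≥ 0} is NOT regular. ∎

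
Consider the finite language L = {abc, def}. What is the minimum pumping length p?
p = 4

For a finite language L, the pumping lemma holds vacuously if p > max|s| for s ∈ L.

The longest string in L = {abc, def} has length 3.
If p = 4, then no string s ∈ L has |s| ≥ p, so the condition is vacuously true.

The minimum pumping length is p = 4.

Why no smaller p works: for any p ≤ 3, the longest string s ∈ L has |s| = 3 ≥ p, so it would
have to be pumpable; but pumping up (i = 2, 3, ...) produces ever longer strings, which cannot all lie in the
finite language L. So the pumping property fails for every p ≤ 3.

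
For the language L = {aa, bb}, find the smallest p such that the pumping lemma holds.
p = 3

For a finite language L, the pumping lemma holds vacuously if p > max|s| for s ∈ L.

The longest string in L = {aa, bb} has length 2.
If p = 3, then no string s ∈ L has |s| ≥ p, so the condition is vacuously true.

The minimum pumping length is p = 3.

Why no smaller p works: for any p ≤ 2, the longest string s ∈ L has |s| = 2 ≥ p, so it would
have to be pumpable; but pumping up (i = 2, 3, ...) produces ever longer strings, which cannot all lie in the
finite language L. So the pumping property fails for every p ≤ 2.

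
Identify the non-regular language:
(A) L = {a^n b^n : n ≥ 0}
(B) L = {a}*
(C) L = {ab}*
(A) {a^n b^n : n ≥ 0}

(A) L = {a^n b^n : n ≥ 0} is NOT regular.

The pumping lemma can be used to prove this:
After pumping, the number of a's and b's become unequal

The other languages are regular because they can be recognized by finite automata.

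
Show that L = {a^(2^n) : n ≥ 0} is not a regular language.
Assume for contradiction that L is regular, and let p ≥ 1 be the pumping length given by the pumping lemma.
Choose s = a^(2^p). Then s ∈ L and |s| = 2^p ≥ p.
By the pumping lemma, s = xyz for some x, y, z with |xy| ≤ p, |y| ≥ 1, and xy^i z ∈ L for every i ≥ 0.
Here y = a^k for some k with 1 ≤ k ≤ |xy| ≤ p, and p < 2^p.

Take i = 2: |xy²z| = 2^p + k.
Now 2^p < 2^p + k ≤ 2^p + p < 2^p + 2^p = 2^(p+1).
So |xy²z| lies strictly between the consecutive powers of two 2^p and 2^(p+1), hence is not a power of 2, and xy²z ∉ L.

This contradicts the pumping lemma, which requires xy^i z ∈ L for all i ≥ 0.
Hence L = {a^(2^n) : n ≥ 0} is not regular. ∎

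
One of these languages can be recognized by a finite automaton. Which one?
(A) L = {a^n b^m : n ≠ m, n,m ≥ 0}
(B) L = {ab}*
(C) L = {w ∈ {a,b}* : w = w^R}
(B) {ab}*

(B) L = {ab}* is regular.

This can be recognized by a finite automaton (DFA/NFA).
Regular expressions like {ab}* define regular languages.

The other choices are not regular:
- {w ∈ {a,b}* : w = w^R}: After pumping, the string is no longer symmetric
- {a^n b^m : n ≠ m, n,m ≥ 0}: After pumping a's, we can make n = m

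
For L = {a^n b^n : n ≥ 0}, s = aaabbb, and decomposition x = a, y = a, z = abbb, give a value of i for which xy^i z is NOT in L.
i = 0

xy⁰z = a · ε · abbb = aabbb; aabbb has 2 a's and 3 b's; 2 ≠ 3, so it is not in L.
(Other choices also work, e.g. i = 2, 3; only i = 1 is guaranteed to stay in L since xy¹z = s.)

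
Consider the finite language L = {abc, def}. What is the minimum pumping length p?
p = 4

For a finite language L, the pumping lemma holds vacuously if p > max|s| for s ∈ L.

The longest string in L = {abc, def} has length 3.
If p = 4, then no string s ∈ L has |s| ≥ p, so the condition is vacuously true.

The minimum pumping length is p = 4.

Why no smaller p works: for any p ≤ 3, the longest string s ∈ L has |s| = 3 ≥ p, so it would
have to be pumpable; but pumping up (i = 2, 3, ...) produces ever longer strings, which cannot all lie in the
finite language L. So the pumping property fails for every p ≤ 3.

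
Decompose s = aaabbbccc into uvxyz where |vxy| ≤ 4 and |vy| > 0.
u='aa', v='a', x='bb', y='b', z='ccc'

For s = aaabbbccc with pumping length p = 4:

One valid decomposition:
- u = 'aa'
- v = 'a'
- x = 'bb'
- y = 'b'
- z = 'ccc'

Verification:
- uvxyz = 'aa' + 'a' + 'bb' + 'b' + 'ccc' = aaabbbccc ✓
- |vxy| = |'abbb'| = 4 ≤ 4 ✓
- |vy| = |'ab'| = 2 > 0 ✓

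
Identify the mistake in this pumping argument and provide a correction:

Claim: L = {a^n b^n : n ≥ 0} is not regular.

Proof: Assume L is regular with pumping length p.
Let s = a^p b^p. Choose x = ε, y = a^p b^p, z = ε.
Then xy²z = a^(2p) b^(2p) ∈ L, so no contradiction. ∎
Error: The decomposition violates |xy| ≤ p. With y = a^p b^p, |xy| = |y| = 2p > p. (The proof also miscomputes xy²z, which would be a^p b^p a^p b^p rather than a^(2p) b^(2p), and it wrongly treats one harmless decomposition as settling the matter — the prover does not get to choose the decomposition.)

Correction: The pumping lemma requires |xy| ≤ p, and the argument must handle every decomposition satisfying |xy| ≤ p, |y| ≥ 1. Since s starts with p a's, any such y consists only of a's, say y = a^k with k ≥ 1. Then xy²z = a^(p+k) b^p has unequal numbers of a's and b's, so xy²z ∉ L — the required contradiction.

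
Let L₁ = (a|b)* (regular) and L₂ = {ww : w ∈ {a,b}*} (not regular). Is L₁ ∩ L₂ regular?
No — L₁ ∩ L₂ is not regular.

(a|b)* is all strings over {a,b}, so L₁ ∩ L₂ = {ww : w ∈ {a,b}*} = L₂ itself, which is not regular (pump s = a^p b a^p b).

Note that the bare facts "L₁ regular, L₂ non-regular" do not settle the question by themselves: the closure of regular languages under ∪, ∩, complement and difference applies only when BOTH operands are regular. With a non-regular operand the result can come out regular or non-regular depending on the specific languages, so one has to work out L₁ ∩ L₂ for this particular pair, as above.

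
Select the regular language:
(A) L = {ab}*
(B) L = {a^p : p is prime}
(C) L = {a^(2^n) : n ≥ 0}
(A) {ab}*

(A) L = {ab}* is regular.

This can be recognized by a finite automaton (DFA/NFA).
Regular expressions like {ab}* define regular languages.

The other choices are not regular:
- {a^(2^n) : n ≥ 0}: After pumping, length is no longer a power of 2
- {a^p : p is prime}: After pumping, the length becomes composite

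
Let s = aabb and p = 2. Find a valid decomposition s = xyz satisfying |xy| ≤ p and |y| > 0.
x = 'a', y = 'a', z = 'bb'

For s = aabb and p = 2, one valid decomposition is:
- x = 'a' (length 1)
- y = 'a' (length 1)
- z = 'bb' (length 2)

Verification:
- xyz = 'a' + 'a' + 'bb' = aabb ✓
- |xy| = 2 ≤ 2 ✓
- |y| = 1 > 0 ✓

All pumping lemma constraints are satisfied.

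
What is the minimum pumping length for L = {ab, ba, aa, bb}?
p = 3

For a finite language L, the pumping lemma holds vacuously if p > max|s| for s ∈ L.

The longest string in L = {ab, ba, aa, bb} has length 2.
If p = 3, then no string s ∈ L has |s| ≥ p, so the condition is vacuously true.

The minimum pumping length is p = 3.

Why no smaller p works: for any p ≤ 2, the longest string s ∈ L has |s| = 2 ≥ p, so it would
have to be pumpable; but pumping up (i = 2, 3, ...) produces ever longer strings, which cannot all lie in the
finite language L. So the pumping property fails for every p ≤ 2.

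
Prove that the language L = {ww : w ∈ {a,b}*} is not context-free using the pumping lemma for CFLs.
Assume for contradiction that L is context-free, and let p ≥ 1 be the pumping length given by the pumping lemma for CFLs.
Choose s = a^p b^p a^p b^p. Then s ∈ L (take w = a^p b^p) and |s| = 4p ≥ p.
By the CFL pumping lemma, s = uvxyz for some u, v, x, y, z with |vxy| ≤ p, |vy| ≥ 1, and uv^i xy^i z ∈ L for every i ≥ 0.

Write s as four blocks A₁ B₁ A₂ B₂ with A₁ = A₂ = a^p and B₁ = B₂ = b^p. Since |vxy| ≤ p, the window vxy lies inside at most two adjacent blocks. Take i = 0 and let t = uxz, so |t| = 4p − |vy| with 1 ≤ |vy| ≤ p. If |t| is odd, t ∉ L immediately, so assume |vy| is even (hence |vy| ≥ 2) and |t|/2 = 2p − |vy|/2, which satisfies p ≤ |t|/2 ≤ 2p − 1.

Case 1 (vxy inside A₁B₁): t = a^(p−j) b^(p−l) a^p b^p with j + l = |vy|. The second half of t has length < 2p, so it is a suffix of the trailing a^p b^p and ends in b; the first half is a^(p−j) b^(p−l) a^((j+l)/2), which ends in a because (j+l)/2 ≥ 1. The halves differ, so t ∉ L.

Case 2 (vxy inside B₁A₂, straddling the middle): t = a^p b^(p−j) a^(p−l) b^p with j + l = |vy|. If t = ww, then w is a prefix of t of length ≥ p, so w begins with a^p; and w is a suffix of t of length ≥ p, so w ends with b^p. That forces |w| ≥ 2p, contradicting |w| = |t|/2 ≤ 2p − 1. So t ∉ L.

Case 3 (vxy inside A₂B₂): t = a^p b^p a^(p−j) b^(p−l) with j + l = |vy|. The first half of t is a prefix of a^p b^p, so it begins with a; the second half is b^((j+l)/2) a^(p−j) b^(p−l), which begins with b. The halves differ, so t ∉ L.

In every case uv⁰xy⁰z = uxz ∉ L.

This contradicts the CFL pumping lemma, which requires uv^i xy^i z ∈ L for all i ≥ 0.
Hence L = {ww : w ∈ {a,b}*} is not context-free. ∎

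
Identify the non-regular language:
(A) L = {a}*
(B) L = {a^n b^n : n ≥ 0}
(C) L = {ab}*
(B) {a^n b^n : n ≥ 0}

(B) L = {a^n b^n : n ≥ 0} is NOT regular.

The pumping lemma can be used to prove this:
After pumping, the number of a's and b's become unequal

The other languages are regular because they can be recognized by finite automata.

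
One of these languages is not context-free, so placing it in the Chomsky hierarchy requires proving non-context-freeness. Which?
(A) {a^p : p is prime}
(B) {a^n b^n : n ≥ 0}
(A) {a^p : p is prime}

(A) {a^p : p is prime} requires the CFL pumping lemma.

- {a^n b^n : n ≥ 0} is context-free (but not regular)
  • Can be shown non-regular with the regular pumping lemma
  • After pumping, the number of a's and b's become unequal

- {a^p : p is prime} is NOT context-free
  • Requires the CFL pumping lemma to prove
  • The CFL pumping lemma also fails because prime gaps are unbounded

The CFL pumping lemma is "stronger" in that it can prove non-membership
in the larger class of context-free languages.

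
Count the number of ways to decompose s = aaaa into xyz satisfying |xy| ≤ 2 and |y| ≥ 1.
3

For s = 'aaaa' with pumping length p = 2:

Constraints: |xy| ≤ 2, |y| > 0

Valid decompositions (|xy| ≤ p, |y| ≥ 1):
  • x='', y='a', z='aaa'
  • x='a', y='a', z='aa'
  • x='', y='aa', z='aa'

Total count: 3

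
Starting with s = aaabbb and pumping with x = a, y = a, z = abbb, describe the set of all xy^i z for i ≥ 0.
{xy^i z : i ≥ 0} = {a^(2+i) b^3 : i ≥ 0} = {aabbb, aaabbb, aaaabbb, ...}

With x = a, y = a, z = abbb: Starting with aaabbb and pumping the second 'a', we get strings with 2+i a's followed by 3 b's for i = 0, 1, 2, ...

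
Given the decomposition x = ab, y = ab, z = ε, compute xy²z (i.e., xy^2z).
ababab

Given x = 'ab', y = 'ab', z = '' and i = 2:

xy^2z = x + y·y·...·y (2 times) + z
       = 'ab' + 'ab'^2 + ''
       = 'ab' + 'abab' + ''
       = 'ababab'

The pumped string is 'ababab' with length 6.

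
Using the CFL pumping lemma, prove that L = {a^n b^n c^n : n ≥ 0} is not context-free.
Assume for contradiction that L is context-free, and let p ≥ 1 be the pumping length given by the pumping lemma for CFLs.
Choose s = a^p b^p c^p. Then s ∈ L and |s| = 3p ≥ p.
By the CFL pumping lemma, s = uvxyz for some u, v, x, y, z with |vxy| ≤ p, |vy| ≥ 1, and uv^i xy^i z ∈ L for every i ≥ 0.

Because |vxy| ≤ p, the window vxy cannot contain both an a and a c: any substring of s containing both must include the entire block b^p plus at least one a and one c, so it has length ≥ p + 2 > p.
Hence at least one of the letters a, c does not occur in vy at all.

Take i = 0: the string uxz is obtained from s by deleting |vy| ≥ 1 symbols, so |uxz| = 3p − |vy| < 3p.
But the letter (a or c) that does not occur in vy still occurs exactly p times in uxz. Every string of L with exactly p copies of some letter is a^p b^p c^p, of length 3p. Since |uxz| < 3p, uxz ∉ L.

This contradicts the CFL pumping lemma, which requires uv^i xy^i z ∈ L for all i ≥ 0.
Hence L = {a^n b^n c^n : n ≥ 0} is not context-free. ∎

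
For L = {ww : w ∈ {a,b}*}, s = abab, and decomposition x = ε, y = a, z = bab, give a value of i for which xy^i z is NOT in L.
i = 0

xy⁰z = ε · ε · bab = bab; bab has odd length 3, so it cannot be written as ww and is not in L.
(Other choices also work, e.g. i = 2, 3; only i = 1 is guaranteed to stay in L since xy¹z = s.)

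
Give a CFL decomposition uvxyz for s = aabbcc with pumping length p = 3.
u='aa', v='b', x='b', y='c', z='c'

For s = aabbcc with pumping length p = 3:

One valid decomposition:
- u = 'aa'
- v = 'b'
- x = 'b'
- y = 'c'
- z = 'c'

Verification:
- uvxyz = 'aa' + 'b' + 'b' + 'c' + 'c' = aabbcc ✓
- |vxy| = |'bbc'| = 3 ≤ 3 ✓
- |vy| = |'bc'| = 2 > 0 ✓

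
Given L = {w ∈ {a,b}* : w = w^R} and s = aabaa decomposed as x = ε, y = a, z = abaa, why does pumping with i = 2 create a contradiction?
xy²z = aaabaa ∉ L

Pumping with i = 2 replaces y = a by y² = aa:
- Original: s = xyz = aabaa; aabaa reversed is aabaa, the same string, so it is a palindrome and is in L
- Pumped: xy²z = ε · aa · abaa = aaabaa
- aaabaa reversed is aabaaa ≠ aaabaa, so it is not a palindrome and is not in L

The pumping lemma would require xy²z ∈ L, so this decomposition yields a contradiction.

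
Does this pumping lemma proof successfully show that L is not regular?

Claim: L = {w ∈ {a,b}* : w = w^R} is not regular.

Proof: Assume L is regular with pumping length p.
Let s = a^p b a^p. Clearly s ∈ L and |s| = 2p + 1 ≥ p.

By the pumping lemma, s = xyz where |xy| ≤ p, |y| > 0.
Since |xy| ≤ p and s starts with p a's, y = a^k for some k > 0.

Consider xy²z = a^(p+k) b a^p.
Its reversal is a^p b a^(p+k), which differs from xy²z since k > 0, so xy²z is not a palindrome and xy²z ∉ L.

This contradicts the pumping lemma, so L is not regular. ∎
The proof is correct.

This proof is valid because:
1. s = a^p b a^p is in L and is chosen in terms of p, so |s| ≥ p holds for every p
2. The decomposition analysis is correct: |xy| ≤ p forces y to lie inside the leading a's
3. The contradiction is valid: a^(p+k) b a^p has more a's before the b than after it, so it is not a palindrome
4. The conclusion follows logically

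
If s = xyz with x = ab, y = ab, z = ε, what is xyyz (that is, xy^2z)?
ababab

Given x = 'ab', y = 'ab', z = '' and i = 2:

xy^2z = x + y·y·...·y (2 times) + z
       = 'ab' + 'ab'^2 + ''
       = 'ab' + 'abab' + ''
       = 'ababab'

The pumped string is 'ababab' with length 6.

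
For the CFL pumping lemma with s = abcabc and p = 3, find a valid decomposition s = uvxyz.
u='ab', v='c', x='a', y='b', z='c'

For s = abcabc with pumping length p = 3:

One valid decomposition:
- u = 'ab'
- v = 'c'
- x = 'a'
- y = 'b'
- z = 'c'

Verification:
- uvxyz = 'ab' + 'c' + 'a' + 'b' + 'c' = abcabc ✓
- |vxy| = |'cab'| = 3 ≤ 3 ✓
- |vy| = |'cb'| = 2 > 0 ✓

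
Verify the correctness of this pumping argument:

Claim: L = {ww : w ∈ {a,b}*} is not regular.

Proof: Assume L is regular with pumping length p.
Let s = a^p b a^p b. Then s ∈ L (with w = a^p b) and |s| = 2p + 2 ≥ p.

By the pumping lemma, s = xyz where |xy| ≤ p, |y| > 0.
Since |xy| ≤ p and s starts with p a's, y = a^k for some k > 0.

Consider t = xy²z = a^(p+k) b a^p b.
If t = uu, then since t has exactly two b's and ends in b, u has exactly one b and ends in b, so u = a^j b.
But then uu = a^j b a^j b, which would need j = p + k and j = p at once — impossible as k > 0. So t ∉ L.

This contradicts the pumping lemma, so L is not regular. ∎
The proof is correct.

This proof is valid because:
1. s = a^p b a^p b is in L and is chosen in terms of p, so |s| ≥ p holds for every p
2. The decomposition analysis is correct: |xy| ≤ p forces y to lie inside the leading a's
3. The contradiction is valid: the argument shows a^(p+k) b a^p b cannot be split into two equal halves
4. The conclusion follows logically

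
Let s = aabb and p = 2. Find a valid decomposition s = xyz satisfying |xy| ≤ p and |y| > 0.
x = '', y = 'aa', z = 'bb'

For s = aabb and p = 2, one valid decomposition is:
- x = '' (length 0)
- y = 'aa' (length 2)
- z = 'bb' (length 2)

Verification:
- xyz = '' + 'aa' + 'bb' = aabb ✓
- |xy| = 2 ≤ 2 ✓
- |y| = 2 > 0 ✓

All pumping lemma constraints are satisfied.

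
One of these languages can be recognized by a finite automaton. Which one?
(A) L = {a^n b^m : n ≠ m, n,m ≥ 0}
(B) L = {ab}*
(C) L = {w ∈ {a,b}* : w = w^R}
(B) {ab}*

(B) L = {ab}* is regular.

This can be recognized by a finite automaton (DFA/NFA).
Regular expressions like {ab}* define regular languages.

The other choices are not regular:
- {a^n b^m : n ≠ m, n,m ≥ 0}: After pumping a's, we can make n = m
- {w ∈ {a,b}* : w = w^R}: After pumping, the string is no longer symmetric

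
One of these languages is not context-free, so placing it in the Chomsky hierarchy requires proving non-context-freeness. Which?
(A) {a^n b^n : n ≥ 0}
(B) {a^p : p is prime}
(B) {a^p : p is prime}

(B) {a^p : p is prime} requires the CFL pumping lemma.

- {a^n b^n : n ≥ 0} is context-free (but not regular)
  • Can be shown non-regular with the regular pumping lemma
  • After pumping, the number of a's and b's become unequal

- {a^p : p is prime} is NOT context-free
  • Requires the CFL pumping lemma to prove
  • The CFL pumping lemma also fails because prime gaps are unbounded

The CFL pumping lemma is "stronger" in that it can prove non-membership
in the larger class of context-free languages.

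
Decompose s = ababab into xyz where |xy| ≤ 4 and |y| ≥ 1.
x = '', y = 'aba', z = 'bab'

For s = ababab and p = 4, one valid decomposition is:
- x = '' (length 0)
- y = 'aba' (length 3)
- z = 'bab' (length 3)

Verification:
- xyz = '' + 'aba' + 'bab' = ababab ✓
- |xy| = 3 ≤ 4 ✓
- |y| = 3 > 0 ✓

All pumping lemma constraints are satisfied.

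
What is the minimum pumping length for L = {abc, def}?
p = 4

For a finite language L, the pumping lemma holds vacuously if p > max|s| for s ∈ L.

The longest string in L = {abc, def} has length 3.
If p = 4, then no string s ∈ L has |s| ≥ p, so the condition is vacuously true.

The minimum pumping length is p = 4.

Why no smaller p works: for any p ≤ 3, the longest string s ∈ L has |s| = 3 ≥ p, so it would
have to be pumpable; but pumping up (i = 2, 3, ...) produces ever longer strings, which cannot all lie in the
finite language L. So the pumping property fails for every p ≤ 3.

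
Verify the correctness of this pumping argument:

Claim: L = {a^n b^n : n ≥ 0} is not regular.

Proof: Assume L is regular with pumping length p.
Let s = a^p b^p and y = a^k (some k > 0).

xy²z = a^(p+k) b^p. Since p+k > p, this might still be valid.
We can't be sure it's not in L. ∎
The proof is INCORRECT.

Error: The conclusion is wrong.
xy²z = a^(p+k) b^p is definitely NOT in L because the number of a's (p+k) ≠ number of b's (p).
The proof incorrectly doubts what is actually a valid contradiction.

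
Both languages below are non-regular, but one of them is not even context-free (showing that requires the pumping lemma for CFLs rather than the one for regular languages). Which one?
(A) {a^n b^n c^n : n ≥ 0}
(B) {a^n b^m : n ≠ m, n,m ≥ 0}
(A) {a^n b^n c^n : n ≥ 0}

(A) {a^n b^n c^n : n ≥ 0} requires the CFL pumping lemma.

- {a^n b^m : n ≠ m, n,m ≥ 0} is context-free (but not regular)
  • Can be shown non-regular with the regular pumping lemma
  • After pumping a's, we can make n = m

- {a^n b^n c^n : n ≥ 0} is NOT context-free
  • Requires the CFL pumping lemma to prove
  • Cannot maintain three equal counts simultaneously

The CFL pumping lemma is "stronger" in that it can prove non-membership
in the larger class of context-free languages.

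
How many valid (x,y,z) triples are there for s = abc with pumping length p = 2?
3

For s = 'abc' with pumping length p = 2:

Constraints: |xy| ≤ 2, |y| > 0

Valid decompositions (|xy| ≤ p, |y| ≥ 1):
  • x='', y='a', z='bc'
  • x='a', y='b', z='c'
  • x='', y='ab', z='c'

Total count: 3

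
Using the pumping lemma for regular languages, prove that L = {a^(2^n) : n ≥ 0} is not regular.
Assume for contradiction that L is regular, and let p ≥ 1 be the pumping length given by the pumping lemma.
Choose s = a^(2^p). Then s ∈ L and |s| = 2^p ≥ p.
By the pumping lemma, s = xyz for some x, y, z with |xy| ≤ p, |y| ≥ 1, and xy^i z ∈ L for every i ≥ 0.
Here y = a^k for some k with 1 ≤ k ≤ |xy| ≤ p, and p < 2^p.

Take i = 2: |xy²z| = 2^p + k.
Now 2^p < 2^p + k ≤ 2^p + p < 2^p + 2^p = 2^(p+1).
So |xy²z| lies strictly between the consecutive powers of two 2^p and 2^(p+1), hence is not a power of 2, and xy²z ∉ L.

This contradicts the pumping lemma, which requires xy^i z ∈ L for all i ≥ 0.
Hence L = {a^(2^n) : n ≥ 0} is not regular. ∎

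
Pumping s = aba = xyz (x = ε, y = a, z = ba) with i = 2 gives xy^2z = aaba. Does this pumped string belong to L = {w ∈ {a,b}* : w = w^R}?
No

xy²z = ε · aa · ba = aaba.
aaba reversed is abaa ≠ aaba, so it is not a palindrome and is not in L.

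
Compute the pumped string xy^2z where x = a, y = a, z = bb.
aaabb

Given x = 'a', y = 'a', z = 'bb' and i = 2:

xy^2z = x + y·y·...·y (2 times) + z
       = 'a' + 'a'^2 + 'bb'
       = 'a' + 'aa' + 'bb'
       = 'aaabb'

The pumped string is 'aaabb' with length 5.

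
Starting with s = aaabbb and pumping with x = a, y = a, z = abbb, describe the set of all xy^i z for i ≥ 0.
{xy^i z : i ≥ 0} = {a^(2+i) b^3 : i ≥ 0} = {aabbb, aaabbb, aaaabbb, ...}

With x = a, y = a, z = abbb: Starting with aaabbb and pumping the second 'a', we get strings with 2+i a's followed by 3 b's for i = 0, 1, 2, ...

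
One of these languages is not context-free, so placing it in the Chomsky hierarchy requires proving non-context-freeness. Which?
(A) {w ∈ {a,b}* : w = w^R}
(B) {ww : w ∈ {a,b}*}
(B) {ww : w ∈ {a,b}*}

(B) {ww : w ∈ {a,b}*} requires the CFL pumping lemma.

- {w ∈ {a,b}* : w = w^R} is context-free (but not regular)
  • Can be shown non-regular with the regular pumping lemma
  • After pumping, the string is no longer symmetric

- {ww : w ∈ {a,b}*} is NOT context-free
  • Requires the CFL pumping lemma to prove
  • Even a PDA cannot compare two arbitrary halves symbol by symbol; CFL pumping on a^p b^p a^p b^p fails

The CFL pumping lemma is "stronger" in that it can prove non-membership
in the larger class of context-free languages.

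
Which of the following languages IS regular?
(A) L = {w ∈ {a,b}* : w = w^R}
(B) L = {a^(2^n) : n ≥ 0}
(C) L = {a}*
(C) {a}*

(C) L = {a}* is regular.

This can be recognized by a finite automaton (DFA/NFA).
Regular expressions like {a}* define regular languages.

The other choices are not regular:
- {w ∈ {a,b}* : w = w^R}: After pumping, the string is no longer symmetric
- {a^(2^n) : n ≥ 0}: After pumping, length is no longer a power of 2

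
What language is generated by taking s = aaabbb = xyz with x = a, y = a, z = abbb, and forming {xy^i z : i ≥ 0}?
{xy^i z : i ≥ 0} = {a^(2+i) b^3 : i ≥ 0} = {aabbb, aaabbb, aaaabbb, ...}

With x = a, y = a, z = abbb: Starting with aaabbb and pumping the second 'a', we get strings with 2+i a's followed by 3 b's for i = 0, 1, 2, ...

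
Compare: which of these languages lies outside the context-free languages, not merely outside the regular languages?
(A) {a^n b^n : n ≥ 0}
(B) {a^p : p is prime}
(B) {a^p : p is prime}

(B) {a^p : p is prime} requires the CFL pumping lemma.

- {a^n b^n : n ≥ 0} is context-free (but not regular)
  • Can be shown non-regular with the regular pumping lemma
  • After pumping, the number of a's and b's become unequal

- {a^p : p is prime} is NOT context-free
  • Requires the CFL pumping lemma to prove
  • The CFL pumping lemma also fails because prime gaps are unbounded

The CFL pumping lemma is "stronger" in that it can prove non-membership
in the larger class of context-free languages.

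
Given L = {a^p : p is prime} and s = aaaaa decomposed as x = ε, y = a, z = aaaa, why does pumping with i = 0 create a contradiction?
xy⁰z = aaaa ∉ L

Pumping with i = 0 replaces y = a by y⁰ = ε:
- Original: s = xyz = aaaaa; aaaaa has length 5, which is prime, so it is in L
- Pumped: xy⁰z = ε · ε · aaaa = aaaa
- aaaa has length 4 = 2 × 2, which is not prime, so it is not in L

The pumping lemma would require xy⁰z ∈ L, so this decomposition yields a contradiction.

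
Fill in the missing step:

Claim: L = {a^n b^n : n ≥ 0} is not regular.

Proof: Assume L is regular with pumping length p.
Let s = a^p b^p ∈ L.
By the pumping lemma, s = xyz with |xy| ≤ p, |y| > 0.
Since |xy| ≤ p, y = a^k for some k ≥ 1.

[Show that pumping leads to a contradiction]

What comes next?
Consider xy²z = a^(p+k) b^p.

Since k ≥ 1, we have p + k > p.
So xy²z has more a's than b's: (p+k) a's vs p b's.
This means xy²z ∉ L because a^n b^n requires equal counts.

This contradicts the pumping lemma which states xy²z ∈ L.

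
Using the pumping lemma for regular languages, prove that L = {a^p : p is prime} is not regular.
Assume for contradiction that L is regular, and let p ≥ 1 be the pumping length given by the pumping lemma.
Choose a prime q with q ≥ p (one exists because there are infinitely many primes) and let s = a^q. Then s ∈ L and |s| = q ≥ p.
By the pumping lemma, s = xyz for some x, y, z with |xy| ≤ p, |y| ≥ 1, and xy^i z ∈ L for every i ≥ 0.
Here y = a^k for some k with 1 ≤ k ≤ p, and xy^i z = a^(q + (i − 1)k) for every i ≥ 0.

Take i = q + 1: |xy^(q+1) z| = q + qk = q(k + 1).
Both factors satisfy q ≥ 2 and k + 1 ≥ 2, so q(k + 1) is composite, and xy^(q+1) z ∉ L.

This contradicts the pumping lemma, which requires xy^i z ∈ L for all i ≥ 0.
Hence L = {a^p : p is prime} is not regular. ∎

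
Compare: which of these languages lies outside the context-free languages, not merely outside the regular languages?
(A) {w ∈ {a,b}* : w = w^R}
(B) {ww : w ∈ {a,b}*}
(B) {ww : w ∈ {a,b}*}

(B) {ww : w ∈ {a,b}*} requires the CFL pumping lemma.

- {w ∈ {a,b}* : w = w^R} is context-free (but not regular)
  • Can be shown non-regular with the regular pumping lemma
  • After pumping, the string is no longer symmetric

- {ww : w ∈ {a,b}*} is NOT context-free
  • Requires the CFL pumping lemma to prove
  • Cannot verify equality of two arbitrary substrings

The CFL pumping lemma is "stronger" in that it can prove non-membership
in the larger class of context-free languages.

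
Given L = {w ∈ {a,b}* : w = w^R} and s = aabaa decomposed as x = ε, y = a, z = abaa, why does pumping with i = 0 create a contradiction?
xy⁰z = abaa ∉ L

Pumping with i = 0 replaces y = a by y⁰ = ε:
- Original: s = xyz = aabaa; aabaa reversed is aabaa, the same string, so it is a palindrome and is in L
- Pumped: xy⁰z = ε · ε · abaa = abaa
- abaa reversed is aaba ≠ abaa, so it is not a palindrome and is not in L

The pumping lemma would require xy⁰z ∈ L, so this decomposition yields a contradiction.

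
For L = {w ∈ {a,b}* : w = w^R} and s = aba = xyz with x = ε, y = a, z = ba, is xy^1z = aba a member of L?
Yes

xy¹z = ε · a · ba = aba.
aba reversed is aba, the same string, so it is a palindrome and is in L.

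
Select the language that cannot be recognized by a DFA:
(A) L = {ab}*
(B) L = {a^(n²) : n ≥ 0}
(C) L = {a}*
(B) {a^(n²) : n ≥ 0}

(B) L = {a^(n²) : n ≥ 0} is NOT regular.

The pumping lemma can be used to prove this:
After pumping, length is no longer a perfect square

The other languages are regular because they can be recognized by finite automata.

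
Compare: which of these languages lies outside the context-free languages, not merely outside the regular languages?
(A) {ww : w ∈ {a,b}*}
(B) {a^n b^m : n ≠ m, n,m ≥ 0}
(A) {ww : w ∈ {a,b}*}

(A) {ww : w ∈ {a,b}*} requires the CFL pumping lemma.

- {a^n b^m : n ≠ m, n,m ≥ 0} is context-free (but not regular)
  • Can be shown non-regular with the regular pumping lemma
  • After pumping a's, we can make n = m

- {ww : w ∈ {a,b}*} is NOT context-free
  • Requires the CFL pumping lemma to prove
  • Even a PDA cannot compare two arbitrary halves symbol by symbol; CFL pumping on a^p b^p a^p b^p fails

The CFL pumping lemma is "stronger" in that it can prove non-membership
in the larger class of context-free languages.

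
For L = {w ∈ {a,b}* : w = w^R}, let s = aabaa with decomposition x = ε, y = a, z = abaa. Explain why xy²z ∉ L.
xy²z = aaabaa ∉ L

Pumping with i = 2 replaces y = a by y² = aa:
- Original: s = xyz = aabaa; aabaa reversed is aabaa, the same string, so it is a palindrome and is in L
- Pumped: xy²z = ε · aa · abaa = aaabaa
- aaabaa reversed is aabaaa ≠ aaabaa, so it is not a palindrome and is not in L

The pumping lemma would require xy²z ∈ L, so this decomposition yields a contradiction.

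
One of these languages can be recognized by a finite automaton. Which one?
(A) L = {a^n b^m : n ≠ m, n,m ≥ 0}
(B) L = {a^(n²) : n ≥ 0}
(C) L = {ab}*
(C) {ab}*

(C) L = {ab}* is regular.

This can be recognized by a finite automaton (DFA/NFA).
Regular expressions like {ab}* define regular languages.

The other choices are not regular:
- {a^(n²) : n ≥ 0}: After pumping, length is no longer a perfect square
- {a^n b^m : n ≠ m, n,m ≥ 0}: After pumping a's, we can make n = m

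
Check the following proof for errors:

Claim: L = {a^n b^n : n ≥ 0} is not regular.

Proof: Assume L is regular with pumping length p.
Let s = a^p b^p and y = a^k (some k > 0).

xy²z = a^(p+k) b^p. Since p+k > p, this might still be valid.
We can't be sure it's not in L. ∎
The proof is INCORRECT.

Error: The conclusion is wrong.
xy²z = a^(p+k) b^p is definitely NOT in L because the number of a's (p+k) ≠ number of b's (p).
The proof incorrectly doubts what is actually a valid contradiction.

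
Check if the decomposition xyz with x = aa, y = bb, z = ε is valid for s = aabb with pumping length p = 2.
Violated: |xy| ≤ p

The decomposition x = aa, y = bb, z = ε for s = aabb with p = 2
violates the constraint: |xy| ≤ p

|xy| = |aabb| = 4 > 2 = p. The decomposition puts too many characters in xy.

Pumping lemma constraints:
1. xyz = s (decomposition is valid)
2. |xy| ≤ p
3. |y| > 0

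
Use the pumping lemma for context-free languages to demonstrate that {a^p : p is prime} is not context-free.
Assume for contradiction that L is context-free, and let p ≥ 1 be the pumping length given by the pumping lemma for CFLs.
Choose a prime q with q ≥ p and let s = a^q. Then s ∈ L and |s| = q ≥ p.
By the CFL pumping lemma, s = uvxyz for some u, v, x, y, z with |vxy| ≤ p, |vy| ≥ 1, and uv^i xy^i z ∈ L for every i ≥ 0.
All symbols are a's, so only lengths matter: let k = |vy|, with 1 ≤ k ≤ p. Then |uv^i xy^i z| = q + (i − 1)k.

Take i = q + 1: the length is q + qk = q(k + 1).
Both factors satisfy q ≥ 2 and k + 1 ≥ 2, so q(k + 1) is composite and uv^(q+1) xy^(q+1) z ∉ L.

This contradicts the CFL pumping lemma, which requires uv^i xy^i z ∈ L for all i ≥ 0.
Hence L = {a^p : p is prime} is not context-free. ∎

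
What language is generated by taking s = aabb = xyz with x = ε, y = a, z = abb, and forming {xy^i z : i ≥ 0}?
{xy^i z : i ≥ 0} = {a^(i+1) b^2 : i ≥ 0} = {abb, aabb, aaabb, ...}

With x = ε, y = a, z = abb: Starting with aabb and pumping the first 'a' (z = abb keeps the second 'a'), we get strings with i+1 a's followed by 2 b's for i = 0, 1, 2, ...; note bb is not produced because z always contributes one a.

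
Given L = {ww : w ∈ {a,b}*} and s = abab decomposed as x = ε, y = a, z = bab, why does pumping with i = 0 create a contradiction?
xy⁰z = bab ∉ L

Pumping with i = 0 replaces y = a by y⁰ = ε:
- Original: s = xyz = abab; abab splits into halves ab · ab, which are equal, so it is in L (w = ab)
- Pumped: xy⁰z = ε · ε · bab = bab
- bab has odd length 3, so it cannot be written as ww and is not in L

The pumping lemma would require xy⁰z ∈ L, so this decomposition yields a contradiction.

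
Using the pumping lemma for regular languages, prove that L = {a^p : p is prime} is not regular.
Assume for contradiction that L is regular, and let p ≥ 1 be the pumping length given by the pumping lemma.
Choose a prime q with q ≥ p (one exists because there are infinitely many primes) and let s = a^q. Then s ∈ L and |s| = q ≥ p.
By the pumping lemma, s = xyz for some x, y, z with |xy| ≤ p, |y| ≥ 1, and xy^i z ∈ L for every i ≥ 0.
Here y = a^k for some k with 1 ≤ k ≤ p, and xy^i z = a^(q + (i − 1)k) for every i ≥ 0.

Take i = q + 1: |xy^(q+1) z| = q + qk = q(k + 1).
Both factors satisfy q ≥ 2 and k + 1 ≥ 2, so q(k + 1) is composite, and xy^(q+1) z ∉ L.

This contradicts the pumping lemma, which requires xy^i z ∈ L for all i ≥ 0.
Hence L = {a^p : p is prime} is not regular. ∎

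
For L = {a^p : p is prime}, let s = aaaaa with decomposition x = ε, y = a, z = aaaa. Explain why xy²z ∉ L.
xy²z = aaaaaa ∉ L

Pumping with i = 2 replaces y = a by y² = aa:
- Original: s = xyz = aaaaa; aaaaa has length 5, which is prime, so it is in L
- Pumped: xy²z = ε · aa · aaaa = aaaaaa
- aaaaaa has length 6 = 2 × 3, which is not prime, so it is not in L

The pumping lemma would require xy²z ∈ L, so this decomposition yields a contradiction.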